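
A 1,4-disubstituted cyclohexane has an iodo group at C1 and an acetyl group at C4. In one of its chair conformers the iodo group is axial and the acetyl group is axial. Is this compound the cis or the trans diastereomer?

C1 and C4 have opposite parity, so their axial bonds point in opposite directions.
With opposite-parity carbons, two substituents on the same face are one axial and one equatorial; opposite faces give both axial or both equatorial.
Here the groups are axial/axial → opposite face → trans.

trans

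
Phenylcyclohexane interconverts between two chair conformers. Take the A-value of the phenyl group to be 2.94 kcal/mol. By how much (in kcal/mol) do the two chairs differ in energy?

2.94 kcal/mol

A monosubstituted cyclohexane has one chair with the phenyl group axial (E = A = 2.94 kcal/mol) and one with it equatorial (E = 0).
ΔE = 2.94 − 0 = 2.94 kcal/mol.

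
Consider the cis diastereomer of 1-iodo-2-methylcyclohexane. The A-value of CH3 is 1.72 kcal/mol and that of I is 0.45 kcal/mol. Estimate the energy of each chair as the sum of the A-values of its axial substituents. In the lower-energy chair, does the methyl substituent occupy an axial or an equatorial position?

C1 and C2 have opposite parity, so for the cis isomer the two substituents are one axial and one equatorial in each chair.
Chair I (methyl axial, iodo equatorial): E = 1.72 kcal/mol.
Chair II (methyl equatorial, iodo axial): E = 0.45 kcal/mol.
Chair II is the more stable (lower-energy) conformer, and in that chair the methyl group is equatorial.

equatorial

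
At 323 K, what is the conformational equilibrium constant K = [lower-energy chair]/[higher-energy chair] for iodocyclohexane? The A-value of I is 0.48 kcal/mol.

One chair has the iodo group axial (E = 0.48 kcal/mol) and the other has it equatorial (E = 0).
ΔG = 0.48 kcal/mol between the two chairs.
K = exp(ΔG/RT) with R = 1.987×10⁻³ kcal mol⁻¹ K⁻¹ and T = 323 K gives K ≈ 2.11.

K ≈ 2.11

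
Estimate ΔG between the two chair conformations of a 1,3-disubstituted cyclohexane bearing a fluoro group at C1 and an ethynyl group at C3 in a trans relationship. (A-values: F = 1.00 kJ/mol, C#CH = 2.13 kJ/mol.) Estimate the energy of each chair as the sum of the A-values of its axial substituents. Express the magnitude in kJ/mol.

C1 and C3 have the same parity, so for the trans isomer the two substituents are one axial and one equatorial in each chair.
Chair I (fluoro axial, ethynyl equatorial): E = 1.00 kJ/mol.
Chair II (fluoro equatorial, ethynyl axial): E = 2.13 kJ/mol.
ΔE = 2.13 − 1.00 = 1.13 kJ/mol; chair I is more stable.

1.13 kJ/mol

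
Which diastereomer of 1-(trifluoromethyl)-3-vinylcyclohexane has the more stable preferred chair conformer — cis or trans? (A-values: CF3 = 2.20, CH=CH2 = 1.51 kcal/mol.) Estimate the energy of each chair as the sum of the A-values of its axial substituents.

At 1,3 positions (parity same): cis → (e,e or a,a); trans → (a,e or e,a).
Best chair for cis: E = 0.00 kcal/mol; best chair for trans: E = 1.51 kcal/mol.
The cis isomer is lower by 1.51 kcal/mol.

cis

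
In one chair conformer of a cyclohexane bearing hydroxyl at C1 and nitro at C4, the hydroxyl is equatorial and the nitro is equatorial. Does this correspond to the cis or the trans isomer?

C1 and C4 have opposite parity, so their axial bonds point in opposite directions.
With opposite-parity carbons, two substituents on the same face are one axial and one equatorial; opposite faces give both axial or both equatorial.
Here the groups are equatorial/equatorial → opposite face → trans.

trans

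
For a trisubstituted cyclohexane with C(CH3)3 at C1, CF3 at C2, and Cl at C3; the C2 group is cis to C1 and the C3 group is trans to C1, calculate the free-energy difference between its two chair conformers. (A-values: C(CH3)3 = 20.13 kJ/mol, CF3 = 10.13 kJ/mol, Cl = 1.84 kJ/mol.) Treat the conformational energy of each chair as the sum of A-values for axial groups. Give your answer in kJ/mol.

8.16 kJ/mol

Chair I (tert-butyl axial, trifluoromethyl equatorial, chloro equatorial): E = 20.13 kJ/mol.
Chair II (tert-butyl equatorial, trifluoromethyl axial, chloro axial): E = 11.97 kJ/mol.
ΔE = 20.13 − 11.97 = 8.16 kJ/mol; chair II is more stable.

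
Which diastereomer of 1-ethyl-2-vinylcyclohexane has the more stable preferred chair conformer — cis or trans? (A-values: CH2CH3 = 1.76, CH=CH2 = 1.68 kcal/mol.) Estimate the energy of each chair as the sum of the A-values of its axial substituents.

At 1,2 positions (parity opposite): cis → (a,e or e,a); trans → (e,e or a,a).
Best chair for cis: E = 1.68 kcal/mol; best chair for trans: E = 0.00 kcal/mol.
The trans isomer is lower by 1.68 kcal/mol.

trans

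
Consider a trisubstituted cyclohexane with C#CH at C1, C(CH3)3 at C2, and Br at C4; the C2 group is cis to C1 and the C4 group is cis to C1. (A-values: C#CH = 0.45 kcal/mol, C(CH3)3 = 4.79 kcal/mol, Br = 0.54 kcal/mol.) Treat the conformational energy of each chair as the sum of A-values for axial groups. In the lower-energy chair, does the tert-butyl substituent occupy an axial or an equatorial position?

Chair I (ethynyl axial, tert-butyl equatorial, bromo equatorial): E = 0.45 kcal/mol.
Chair II (ethynyl equatorial, tert-butyl axial, bromo axial): E = 5.33 kcal/mol.
Chair I is the more stable (lower-energy) conformer, and in that chair the tert-butyl group is equatorial.

equatorial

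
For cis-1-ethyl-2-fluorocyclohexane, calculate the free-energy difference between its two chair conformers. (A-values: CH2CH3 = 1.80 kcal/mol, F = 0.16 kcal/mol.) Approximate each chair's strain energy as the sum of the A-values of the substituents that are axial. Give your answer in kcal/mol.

C1 and C2 have opposite parity, so for the cis isomer the two substituents are one axial and one equatorial in each chair.
Chair I (ethyl axial, fluoro equatorial): E = 1.80 kcal/mol.
Chair II (ethyl equatorial, fluoro axial): E = 0.16 kcal/mol.
ΔE = 1.80 − 0.16 = 1.64 kcal/mol; chair II is more stable.

1.64 kcal/mol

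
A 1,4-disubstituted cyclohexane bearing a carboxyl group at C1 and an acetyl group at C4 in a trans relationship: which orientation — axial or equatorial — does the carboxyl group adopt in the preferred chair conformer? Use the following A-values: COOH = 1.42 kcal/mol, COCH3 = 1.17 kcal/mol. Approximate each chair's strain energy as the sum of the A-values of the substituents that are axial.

C1 and C4 have opposite parity, so for the trans isomer the two substituents are e,e in one chair and a,a in the other.
Chair I (carboxyl axial, acetyl axial): E = 2.59 kcal/mol.
Chair II (carboxyl equatorial, acetyl equatorial): E = 0.00 kcal/mol.
Chair II is the more stable (lower-energy) conformer, and in that chair the carboxyl group is equatorial.

equatorial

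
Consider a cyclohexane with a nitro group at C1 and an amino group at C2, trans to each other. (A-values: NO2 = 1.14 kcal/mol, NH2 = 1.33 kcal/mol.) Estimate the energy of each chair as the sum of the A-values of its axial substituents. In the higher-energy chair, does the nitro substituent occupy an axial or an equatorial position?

axial

C1 and C2 have opposite parity, so for the trans isomer the two substituents are e,e in one chair and a,a in the other.
Chair I (nitro axial, amino axial): E = 2.47 kcal/mol.
Chair II (nitro equatorial, amino equatorial): E = 0.00 kcal/mol.
Chair I is the less stable (higher-energy) conformer, and in that chair the nitro group is axial.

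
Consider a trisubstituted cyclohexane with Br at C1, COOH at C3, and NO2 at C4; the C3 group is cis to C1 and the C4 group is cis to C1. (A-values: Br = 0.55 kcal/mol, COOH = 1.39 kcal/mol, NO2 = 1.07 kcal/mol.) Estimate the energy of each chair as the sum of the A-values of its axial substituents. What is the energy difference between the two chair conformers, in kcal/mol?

0.87 kcal/mol

Chair I (bromo axial, carboxyl axial, nitro equatorial): E = 1.94 kcal/mol.
Chair II (bromo equatorial, carboxyl equatorial, nitro axial): E = 1.07 kcal/mol.
ΔE = 1.94 − 1.07 = 0.87 kcal/mol; chair II is more stable.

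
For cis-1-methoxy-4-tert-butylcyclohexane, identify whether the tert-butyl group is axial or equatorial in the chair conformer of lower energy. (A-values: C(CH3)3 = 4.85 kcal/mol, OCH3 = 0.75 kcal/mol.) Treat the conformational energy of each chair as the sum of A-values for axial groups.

equatorial

C1 and C4 have opposite parity, so for the cis isomer the two substituents are one axial and one equatorial in each chair.
Chair I (tert-butyl axial, methoxy equatorial): E = 4.85 kcal/mol.
Chair II (tert-butyl equatorial, methoxy axial): E = 0.75 kcal/mol.
Chair II is the more stable (lower-energy) conformer, and in that chair the tert-butyl group is equatorial.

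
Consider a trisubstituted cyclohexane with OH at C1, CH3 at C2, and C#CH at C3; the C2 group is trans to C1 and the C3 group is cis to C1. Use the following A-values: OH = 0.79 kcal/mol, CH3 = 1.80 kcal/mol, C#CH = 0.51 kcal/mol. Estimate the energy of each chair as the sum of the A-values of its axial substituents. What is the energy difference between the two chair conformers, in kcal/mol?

Chair I (hydroxyl axial, methyl axial, ethynyl axial): E = 3.10 kcal/mol.
Chair II (hydroxyl equatorial, methyl equatorial, ethynyl equatorial): E = 0.00 kcal/mol.
ΔE = 3.10 − 0.00 = 3.10 kcal/mol; chair II is more stable.

3.10 kcal/mol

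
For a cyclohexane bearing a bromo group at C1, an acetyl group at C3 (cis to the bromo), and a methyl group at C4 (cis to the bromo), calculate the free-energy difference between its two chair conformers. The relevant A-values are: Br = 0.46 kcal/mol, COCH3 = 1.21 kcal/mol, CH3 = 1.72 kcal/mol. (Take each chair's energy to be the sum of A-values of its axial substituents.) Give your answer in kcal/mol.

Chair I (bromo axial, acetyl axial, methyl equatorial): E = 1.67 kcal/mol.
Chair II (bromo equatorial, acetyl equatorial, methyl axial): E = 1.72 kcal/mol.
ΔE = 1.72 − 1.67 = 0.05 kcal/mol; chair I is more stable.

0.05 kcal/mol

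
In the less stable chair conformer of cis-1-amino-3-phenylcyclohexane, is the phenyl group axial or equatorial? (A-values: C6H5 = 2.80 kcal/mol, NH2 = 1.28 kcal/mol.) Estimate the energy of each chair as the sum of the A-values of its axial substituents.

C1 and C3 have the same parity, so for the cis isomer the two substituents are e,e in one chair and a,a in the other.
Chair I (phenyl axial, amino axial): E = 4.08 kcal/mol.
Chair II (phenyl equatorial, amino equatorial): E = 0.00 kcal/mol.
Chair I is the less stable (higher-energy) conformer, and in that chair the phenyl group is axial.

axial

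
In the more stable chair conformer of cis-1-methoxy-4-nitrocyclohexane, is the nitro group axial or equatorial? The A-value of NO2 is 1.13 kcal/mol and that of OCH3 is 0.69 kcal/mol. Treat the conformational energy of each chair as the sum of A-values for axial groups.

equatorial

C1 and C4 have opposite parity, so for the cis isomer the two substituents are one axial and one equatorial in each chair.
Chair I (nitro axial, methoxy equatorial): E = 1.13 kcal/mol.
Chair II (nitro equatorial, methoxy axial): E = 0.69 kcal/mol.
Chair II is the more stable (lower-energy) conformer, and in that chair the nitro group is equatorial.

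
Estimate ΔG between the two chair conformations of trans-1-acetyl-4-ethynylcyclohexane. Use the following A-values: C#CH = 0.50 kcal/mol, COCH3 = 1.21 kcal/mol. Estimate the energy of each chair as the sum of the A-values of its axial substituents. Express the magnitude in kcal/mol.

C1 and C4 have opposite parity, so for the trans isomer the two substituents are e,e in one chair and a,a in the other.
Chair I (ethynyl axial, acetyl axial): E = 1.71 kcal/mol.
Chair II (ethynyl equatorial, acetyl equatorial): E = 0.00 kcal/mol.
ΔE = 1.71 − 0.00 = 1.71 kcal/mol; chair II is more stable.

1.71 kcal/mol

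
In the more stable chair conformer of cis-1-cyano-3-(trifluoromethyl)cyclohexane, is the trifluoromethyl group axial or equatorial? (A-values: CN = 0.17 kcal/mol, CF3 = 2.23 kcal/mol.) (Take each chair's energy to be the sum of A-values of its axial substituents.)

equatorial

C1 and C3 have the same parity, so for the cis isomer the two substituents are e,e in one chair and a,a in the other.
Chair I (cyano axial, trifluoromethyl axial): E = 2.40 kcal/mol.
Chair II (cyano equatorial, trifluoromethyl equatorial): E = 0.00 kcal/mol.
Chair II is the more stable (lower-energy) conformer, and in that chair the trifluoromethyl group is equatorial.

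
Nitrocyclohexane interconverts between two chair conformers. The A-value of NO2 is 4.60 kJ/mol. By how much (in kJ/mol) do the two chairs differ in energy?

4.60 kJ/mol

A monosubstituted cyclohexane has one chair with the nitro group axial (E = A = 4.60 kJ/mol) and one with it equatorial (E = 0).
ΔE = 4.60 − 0 = 4.60 kJ/mol.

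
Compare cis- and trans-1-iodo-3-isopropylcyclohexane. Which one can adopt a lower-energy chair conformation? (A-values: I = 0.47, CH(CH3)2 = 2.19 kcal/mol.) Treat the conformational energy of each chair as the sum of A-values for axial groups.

At 1,3 positions (parity same): cis → (e,e or a,a); trans → (a,e or e,a).
Best chair for cis: E = 0.00 kcal/mol; best chair for trans: E = 0.47 kcal/mol.
The cis isomer is lower by 0.47 kcal/mol.

cis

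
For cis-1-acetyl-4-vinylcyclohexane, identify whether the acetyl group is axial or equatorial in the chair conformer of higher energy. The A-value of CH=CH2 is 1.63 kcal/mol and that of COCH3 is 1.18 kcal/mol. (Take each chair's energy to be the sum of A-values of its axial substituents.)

C1 and C4 have opposite parity, so for the cis isomer the two substituents are one axial and one equatorial in each chair.
Chair I (vinyl axial, acetyl equatorial): E = 1.63 kcal/mol.
Chair II (vinyl equatorial, acetyl axial): E = 1.18 kcal/mol.
Chair I is the less stable (higher-energy) conformer, and in that chair the acetyl group is equatorial.

equatorial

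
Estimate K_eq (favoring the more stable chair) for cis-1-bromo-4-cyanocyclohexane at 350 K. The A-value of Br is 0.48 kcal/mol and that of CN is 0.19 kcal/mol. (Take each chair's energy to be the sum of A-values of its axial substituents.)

K ≈ 1.52

C1 and C4 have opposite parity, so for the cis isomer the two substituents are one axial and one equatorial in each chair.
Chair I (bromo axial, cyano equatorial): E = 0.48 kcal/mol; chair II (bromo equatorial, cyano axial): E = 0.19 kcal/mol.
ΔG = 0.29 kcal/mol between the two chairs.
K = exp(ΔG/RT) with R = 1.987×10⁻³ kcal mol⁻¹ K⁻¹ and T = 350 K gives K ≈ 1.52.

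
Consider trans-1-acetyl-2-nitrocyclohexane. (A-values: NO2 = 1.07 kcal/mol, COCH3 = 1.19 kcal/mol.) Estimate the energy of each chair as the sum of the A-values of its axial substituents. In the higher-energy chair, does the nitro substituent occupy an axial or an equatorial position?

axial

C1 and C2 have opposite parity, so for the trans isomer the two substituents are e,e in one chair and a,a in the other.
Chair I (nitro axial, acetyl axial): E = 2.26 kcal/mol.
Chair II (nitro equatorial, acetyl equatorial): E = 0.00 kcal/mol.
Chair I is the less stable (higher-energy) conformer, and in that chair the nitro group is axial.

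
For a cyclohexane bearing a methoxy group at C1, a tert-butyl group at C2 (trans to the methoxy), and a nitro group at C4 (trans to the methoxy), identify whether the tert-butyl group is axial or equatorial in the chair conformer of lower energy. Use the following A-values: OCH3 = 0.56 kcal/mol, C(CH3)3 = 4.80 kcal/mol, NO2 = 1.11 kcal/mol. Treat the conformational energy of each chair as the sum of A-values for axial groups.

equatorial

Chair I (methoxy axial, tert-butyl axial, nitro axial): E = 6.47 kcal/mol.
Chair II (methoxy equatorial, tert-butyl equatorial, nitro equatorial): E = 0.00 kcal/mol.
Chair II is the more stable (lower-energy) conformer, and in that chair the tert-butyl group is equatorial.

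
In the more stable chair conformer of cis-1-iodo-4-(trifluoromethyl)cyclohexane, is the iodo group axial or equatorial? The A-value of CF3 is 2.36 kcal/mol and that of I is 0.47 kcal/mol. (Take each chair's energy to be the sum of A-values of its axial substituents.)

C1 and C4 have opposite parity, so for the cis isomer the two substituents are one axial and one equatorial in each chair.
Chair I (trifluoromethyl axial, iodo equatorial): E = 2.36 kcal/mol.
Chair II (trifluoromethyl equatorial, iodo axial): E = 0.47 kcal/mol.
Chair II is the more stable (lower-energy) conformer, and in that chair the iodo group is axial.

axial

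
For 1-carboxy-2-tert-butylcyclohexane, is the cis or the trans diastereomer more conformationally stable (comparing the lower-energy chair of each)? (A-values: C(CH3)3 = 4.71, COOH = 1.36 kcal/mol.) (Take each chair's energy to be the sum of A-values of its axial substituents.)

At 1,2 positions (parity opposite): cis → (a,e or e,a); trans → (e,e or a,a).
Best chair for cis: E = 1.36 kcal/mol; best chair for trans: E = 0.00 kcal/mol.
The trans isomer is lower by 1.36 kcal/mol.

trans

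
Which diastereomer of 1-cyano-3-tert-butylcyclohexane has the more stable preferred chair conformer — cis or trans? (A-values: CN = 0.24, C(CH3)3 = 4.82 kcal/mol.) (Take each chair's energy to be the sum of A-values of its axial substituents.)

cis

At 1,3 positions (parity same): cis → (e,e or a,a); trans → (a,e or e,a).
Best chair for cis: E = 0.00 kcal/mol; best chair for trans: E = 0.24 kcal/mol.
The cis isomer is lower by 0.24 kcal/mol.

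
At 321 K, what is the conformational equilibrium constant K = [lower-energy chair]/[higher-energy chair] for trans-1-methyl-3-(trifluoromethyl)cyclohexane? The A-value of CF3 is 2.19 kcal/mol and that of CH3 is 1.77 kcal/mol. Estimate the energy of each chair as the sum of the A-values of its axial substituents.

K ≈ 1.93

C1 and C3 have the same parity, so for the trans isomer the two substituents are one axial and one equatorial in each chair.
Chair I (trifluoromethyl axial, methyl equatorial): E = 2.19 kcal/mol; chair II (trifluoromethyl equatorial, methyl axial): E = 1.77 kcal/mol.
ΔG = 0.42 kcal/mol between the two chairs.
K = exp(ΔG/RT) with R = 1.987×10⁻³ kcal mol⁻¹ K⁻¹ and T = 321 K gives K ≈ 1.93.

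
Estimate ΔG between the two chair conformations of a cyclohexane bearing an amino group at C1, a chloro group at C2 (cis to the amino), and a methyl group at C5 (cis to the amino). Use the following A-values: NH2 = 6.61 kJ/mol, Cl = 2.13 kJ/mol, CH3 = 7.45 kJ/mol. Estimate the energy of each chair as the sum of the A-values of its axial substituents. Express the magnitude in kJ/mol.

Chair I (amino axial, chloro equatorial, methyl axial): E = 14.06 kJ/mol.
Chair II (amino equatorial, chloro axial, methyl equatorial): E = 2.13 kJ/mol.
ΔE = 14.06 − 2.13 = 11.93 kJ/mol; chair II is more stable.

11.93 kJ/mol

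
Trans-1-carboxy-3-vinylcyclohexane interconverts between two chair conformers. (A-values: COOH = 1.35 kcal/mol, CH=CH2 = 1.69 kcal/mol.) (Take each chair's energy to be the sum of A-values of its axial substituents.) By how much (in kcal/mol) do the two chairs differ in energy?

0.34 kcal/mol

C1 and C3 have the same parity, so for the trans isomer the two substituents are one axial and one equatorial in each chair.
Chair I (carboxyl axial, vinyl equatorial): E = 1.35 kcal/mol.
Chair II (carboxyl equatorial, vinyl axial): E = 1.69 kcal/mol.
ΔE = 1.69 − 1.35 = 0.34 kcal/mol; chair I is more stable.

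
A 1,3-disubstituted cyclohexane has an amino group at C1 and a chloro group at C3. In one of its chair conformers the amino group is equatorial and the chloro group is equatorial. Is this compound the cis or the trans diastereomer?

C1 and C3 have the same parity, so their axial bonds point in the same direction.
With same-parity carbons, two substituents on the same face are both axial or both equatorial; opposite faces give one of each.
Here the groups are equatorial/equatorial → same face → cis.

cis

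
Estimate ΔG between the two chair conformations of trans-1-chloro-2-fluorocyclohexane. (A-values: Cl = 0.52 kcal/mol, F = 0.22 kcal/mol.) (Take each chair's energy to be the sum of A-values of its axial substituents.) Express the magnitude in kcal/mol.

C1 and C2 have opposite parity, so for the trans isomer the two substituents are e,e in one chair and a,a in the other.
Chair I (chloro axial, fluoro axial): E = 0.74 kcal/mol.
Chair II (chloro equatorial, fluoro equatorial): E = 0.00 kcal/mol.
ΔE = 0.74 − 0.00 = 0.74 kcal/mol; chair II is more stable.

0.74 kcal/mol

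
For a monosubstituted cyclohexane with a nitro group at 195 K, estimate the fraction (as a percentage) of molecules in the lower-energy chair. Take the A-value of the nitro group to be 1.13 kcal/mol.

94.9%

One chair has the nitro group axial (E = 1.13 kcal/mol) and the other has it equatorial (E = 0).
ΔG = 1.13 kcal/mol between the two chairs.
K = exp(ΔG/RT) with R = 1.987×10⁻³ kcal mol⁻¹ K⁻¹ and T = 195 K gives K ≈ 18.5.
Fraction in the lower-energy chair = K/(K+1) = 94.9%.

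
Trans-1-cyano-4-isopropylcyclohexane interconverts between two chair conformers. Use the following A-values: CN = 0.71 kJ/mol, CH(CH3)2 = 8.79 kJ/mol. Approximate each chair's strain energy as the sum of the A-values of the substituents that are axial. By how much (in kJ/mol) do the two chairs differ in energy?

C1 and C4 have opposite parity, so for the trans isomer the two substituents are e,e in one chair and a,a in the other.
Chair I (cyano axial, isopropyl axial): E = 9.50 kJ/mol.
Chair II (cyano equatorial, isopropyl equatorial): E = 0.00 kJ/mol.
ΔE = 9.50 − 0.00 = 9.50 kJ/mol; chair II is more stable.

9.50 kJ/mol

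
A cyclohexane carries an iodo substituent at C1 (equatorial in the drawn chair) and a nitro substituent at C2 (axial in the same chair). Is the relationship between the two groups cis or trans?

cis

C1 and C2 have opposite parity, so their axial bonds point in opposite directions.
With opposite-parity carbons, two substituents on the same face are one axial and one equatorial; opposite faces give both axial or both equatorial.
Here the groups are equatorial/axial → same face → cis.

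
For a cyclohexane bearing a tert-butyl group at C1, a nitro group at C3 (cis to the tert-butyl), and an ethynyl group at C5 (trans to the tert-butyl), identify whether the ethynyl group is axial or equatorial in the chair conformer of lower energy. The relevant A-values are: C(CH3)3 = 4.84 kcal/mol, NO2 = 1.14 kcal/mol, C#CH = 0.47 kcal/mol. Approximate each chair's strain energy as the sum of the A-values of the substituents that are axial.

axial

Chair I (tert-butyl axial, nitro axial, ethynyl equatorial): E = 5.98 kcal/mol.
Chair II (tert-butyl equatorial, nitro equatorial, ethynyl axial): E = 0.47 kcal/mol.
Chair II is the more stable (lower-energy) conformer, and in that chair the ethynyl group is axial.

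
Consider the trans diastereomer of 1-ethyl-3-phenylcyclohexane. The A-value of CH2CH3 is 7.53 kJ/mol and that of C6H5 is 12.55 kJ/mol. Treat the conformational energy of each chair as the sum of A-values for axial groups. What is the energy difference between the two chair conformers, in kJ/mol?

5.02 kJ/mol

C1 and C3 have the same parity, so for the trans isomer the two substituents are one axial and one equatorial in each chair.
Chair I (ethyl axial, phenyl equatorial): E = 7.53 kJ/mol.
Chair II (ethyl equatorial, phenyl axial): E = 12.55 kJ/mol.
ΔE = 12.55 − 7.53 = 5.02 kJ/mol; chair I is more stable.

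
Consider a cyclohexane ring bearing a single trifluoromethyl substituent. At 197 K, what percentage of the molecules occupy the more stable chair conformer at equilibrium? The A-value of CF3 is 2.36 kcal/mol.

99.8%

One chair has the trifluoromethyl group axial (E = 2.36 kcal/mol) and the other has it equatorial (E = 0).
ΔG = 2.36 kcal/mol between the two chairs.
K = exp(ΔG/RT) with R = 1.987×10⁻³ kcal mol⁻¹ K⁻¹ and T = 197 K gives K ≈ 415.
Fraction in the lower-energy chair = K/(K+1) = 99.8%.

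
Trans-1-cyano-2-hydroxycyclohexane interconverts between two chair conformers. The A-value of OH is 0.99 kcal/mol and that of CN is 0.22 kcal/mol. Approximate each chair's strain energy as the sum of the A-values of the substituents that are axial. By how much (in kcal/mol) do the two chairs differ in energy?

1.21 kcal/mol

C1 and C2 have opposite parity, so for the trans isomer the two substituents are e,e in one chair and a,a in the other.
Chair I (hydroxyl axial, cyano axial): E = 1.21 kcal/mol.
Chair II (hydroxyl equatorial, cyano equatorial): E = 0.00 kcal/mol.
ΔE = 1.21 − 0.00 = 1.21 kcal/mol; chair II is more stable.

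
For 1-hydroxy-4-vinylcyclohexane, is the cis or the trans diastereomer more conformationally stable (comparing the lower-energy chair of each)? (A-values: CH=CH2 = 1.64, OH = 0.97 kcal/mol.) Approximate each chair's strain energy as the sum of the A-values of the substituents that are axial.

trans

At 1,4 positions (parity opposite): cis → (a,e or e,a); trans → (e,e or a,a).
Best chair for cis: E = 0.97 kcal/mol; best chair for trans: E = 0.00 kcal/mol.
The trans isomer is lower by 0.97 kcal/mol.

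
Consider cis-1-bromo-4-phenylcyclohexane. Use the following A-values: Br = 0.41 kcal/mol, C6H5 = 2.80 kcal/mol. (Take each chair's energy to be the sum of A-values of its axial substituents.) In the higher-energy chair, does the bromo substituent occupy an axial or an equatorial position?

C1 and C4 have opposite parity, so for the cis isomer the two substituents are one axial and one equatorial in each chair.
Chair I (bromo axial, phenyl equatorial): E = 0.41 kcal/mol.
Chair II (bromo equatorial, phenyl axial): E = 2.80 kcal/mol.
Chair II is the less stable (higher-energy) conformer, and in that chair the bromo group is equatorial.

equatorial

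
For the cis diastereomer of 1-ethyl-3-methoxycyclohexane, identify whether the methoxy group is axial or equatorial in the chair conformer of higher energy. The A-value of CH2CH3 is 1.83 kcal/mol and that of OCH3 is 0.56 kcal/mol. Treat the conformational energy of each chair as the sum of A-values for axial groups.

axial

C1 and C3 have the same parity, so for the cis isomer the two substituents are e,e in one chair and a,a in the other.
Chair I (ethyl axial, methoxy axial): E = 2.39 kcal/mol.
Chair II (ethyl equatorial, methoxy equatorial): E = 0.00 kcal/mol.
Chair I is the less stable (higher-energy) conformer, and in that chair the methoxy group is axial.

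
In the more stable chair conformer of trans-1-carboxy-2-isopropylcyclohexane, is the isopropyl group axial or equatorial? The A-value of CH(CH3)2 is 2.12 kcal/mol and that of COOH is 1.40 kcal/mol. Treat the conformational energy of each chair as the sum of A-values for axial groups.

equatorial

C1 and C2 have opposite parity, so for the trans isomer the two substituents are e,e in one chair and a,a in the other.
Chair I (isopropyl axial, carboxyl axial): E = 3.52 kcal/mol.
Chair II (isopropyl equatorial, carboxyl equatorial): E = 0.00 kcal/mol.
Chair II is the more stable (lower-energy) conformer, and in that chair the isopropyl group is equatorial.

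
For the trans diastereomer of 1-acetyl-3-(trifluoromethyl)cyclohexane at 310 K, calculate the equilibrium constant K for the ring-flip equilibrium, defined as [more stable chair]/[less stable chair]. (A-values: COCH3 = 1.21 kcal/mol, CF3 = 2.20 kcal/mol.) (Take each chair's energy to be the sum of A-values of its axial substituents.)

C1 and C3 have the same parity, so for the trans isomer the two substituents are one axial and one equatorial in each chair.
Chair I (acetyl axial, trifluoromethyl equatorial): E = 1.21 kcal/mol; chair II (acetyl equatorial, trifluoromethyl axial): E = 2.20 kcal/mol.
ΔG = 0.99 kcal/mol between the two chairs.
K = exp(ΔG/RT) with R = 1.987×10⁻³ kcal mol⁻¹ K⁻¹ and T = 310 K gives K ≈ 4.99.

K ≈ 4.99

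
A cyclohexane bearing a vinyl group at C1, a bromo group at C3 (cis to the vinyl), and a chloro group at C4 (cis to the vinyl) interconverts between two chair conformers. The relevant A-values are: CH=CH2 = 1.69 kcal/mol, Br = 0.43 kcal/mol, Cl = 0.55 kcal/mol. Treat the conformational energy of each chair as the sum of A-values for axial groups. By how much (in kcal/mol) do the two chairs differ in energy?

Chair I (vinyl axial, bromo axial, chloro equatorial): E = 2.12 kcal/mol.
Chair II (vinyl equatorial, bromo equatorial, chloro axial): E = 0.55 kcal/mol.
ΔE = 2.12 − 0.55 = 1.57 kcal/mol; chair II is more stable.

1.57 kcal/mol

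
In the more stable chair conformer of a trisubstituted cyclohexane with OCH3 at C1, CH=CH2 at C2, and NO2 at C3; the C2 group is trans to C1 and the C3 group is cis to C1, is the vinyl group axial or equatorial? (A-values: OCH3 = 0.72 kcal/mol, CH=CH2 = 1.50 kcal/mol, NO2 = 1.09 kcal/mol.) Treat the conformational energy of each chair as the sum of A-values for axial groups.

Chair I (methoxy axial, vinyl axial, nitro axial): E = 3.31 kcal/mol.
Chair II (methoxy equatorial, vinyl equatorial, nitro equatorial): E = 0.00 kcal/mol.
Chair II is the more stable (lower-energy) conformer, and in that chair the vinyl group is equatorial.

equatorial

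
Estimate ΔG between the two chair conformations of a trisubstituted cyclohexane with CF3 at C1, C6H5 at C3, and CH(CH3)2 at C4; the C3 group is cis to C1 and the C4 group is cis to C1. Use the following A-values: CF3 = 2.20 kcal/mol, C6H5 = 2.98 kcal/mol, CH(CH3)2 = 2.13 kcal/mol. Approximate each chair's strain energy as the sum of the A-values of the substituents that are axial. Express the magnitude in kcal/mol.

Chair I (trifluoromethyl axial, phenyl axial, isopropyl equatorial): E = 5.18 kcal/mol.
Chair II (trifluoromethyl equatorial, phenyl equatorial, isopropyl axial): E = 2.13 kcal/mol.
ΔE = 5.18 − 2.13 = 3.05 kcal/mol; chair II is more stable.

3.05 kcal/mol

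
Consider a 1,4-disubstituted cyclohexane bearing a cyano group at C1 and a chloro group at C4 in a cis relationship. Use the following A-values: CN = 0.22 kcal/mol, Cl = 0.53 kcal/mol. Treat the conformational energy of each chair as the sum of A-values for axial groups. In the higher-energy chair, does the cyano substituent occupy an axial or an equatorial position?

equatorial

C1 and C4 have opposite parity, so for the cis isomer the two substituents are one axial and one equatorial in each chair.
Chair I (cyano axial, chloro equatorial): E = 0.22 kcal/mol.
Chair II (cyano equatorial, chloro axial): E = 0.53 kcal/mol.
Chair II is the less stable (higher-energy) conformer, and in that chair the cyano group is equatorial.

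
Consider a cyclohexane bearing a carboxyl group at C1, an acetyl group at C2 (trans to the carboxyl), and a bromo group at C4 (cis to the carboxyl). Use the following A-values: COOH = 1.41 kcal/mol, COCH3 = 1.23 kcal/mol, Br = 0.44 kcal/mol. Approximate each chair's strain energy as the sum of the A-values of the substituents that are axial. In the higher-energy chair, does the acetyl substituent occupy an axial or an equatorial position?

Chair I (carboxyl axial, acetyl axial, bromo equatorial): E = 2.64 kcal/mol.
Chair II (carboxyl equatorial, acetyl equatorial, bromo axial): E = 0.44 kcal/mol.
Chair I is the less stable (higher-energy) conformer, and in that chair the acetyl group is axial.

axial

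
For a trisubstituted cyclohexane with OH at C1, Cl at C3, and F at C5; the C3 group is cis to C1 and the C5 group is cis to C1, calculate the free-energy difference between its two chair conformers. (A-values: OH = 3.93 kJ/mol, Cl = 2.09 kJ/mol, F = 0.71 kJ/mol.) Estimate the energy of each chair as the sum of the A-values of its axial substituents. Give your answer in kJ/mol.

Chair I (hydroxyl axial, chloro axial, fluoro axial): E = 6.73 kJ/mol.
Chair II (hydroxyl equatorial, chloro equatorial, fluoro equatorial): E = 0.00 kJ/mol.
ΔE = 6.73 − 0.00 = 6.73 kJ/mol; chair II is more stable.

6.73 kJ/mol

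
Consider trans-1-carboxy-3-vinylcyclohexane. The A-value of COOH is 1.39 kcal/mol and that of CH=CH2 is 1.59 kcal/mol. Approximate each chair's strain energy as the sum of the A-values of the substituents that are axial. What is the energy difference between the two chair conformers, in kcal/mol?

C1 and C3 have the same parity, so for the trans isomer the two substituents are one axial and one equatorial in each chair.
Chair I (carboxyl axial, vinyl equatorial): E = 1.39 kcal/mol.
Chair II (carboxyl equatorial, vinyl axial): E = 1.59 kcal/mol.
ΔE = 1.59 − 1.39 = 0.20 kcal/mol; chair I is more stable.

0.20 kcal/mol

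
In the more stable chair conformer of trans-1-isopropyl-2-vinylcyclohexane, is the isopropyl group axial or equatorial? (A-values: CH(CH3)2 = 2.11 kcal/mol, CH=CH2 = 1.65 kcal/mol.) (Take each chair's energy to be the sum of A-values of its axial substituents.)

equatorial

C1 and C2 have opposite parity, so for the trans isomer the two substituents are e,e in one chair and a,a in the other.
Chair I (isopropyl axial, vinyl axial): E = 3.76 kcal/mol.
Chair II (isopropyl equatorial, vinyl equatorial): E = 0.00 kcal/mol.
Chair II is the more stable (lower-energy) conformer, and in that chair the isopropyl group is equatorial.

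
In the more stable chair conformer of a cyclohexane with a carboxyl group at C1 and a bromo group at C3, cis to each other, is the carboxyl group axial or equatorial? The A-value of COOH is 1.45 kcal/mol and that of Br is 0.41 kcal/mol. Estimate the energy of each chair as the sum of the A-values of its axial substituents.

C1 and C3 have the same parity, so for the cis isomer the two substituents are e,e in one chair and a,a in the other.
Chair I (carboxyl axial, bromo axial): E = 1.86 kcal/mol.
Chair II (carboxyl equatorial, bromo equatorial): E = 0.00 kcal/mol.
Chair II is the more stable (lower-energy) conformer, and in that chair the carboxyl group is equatorial.

equatorial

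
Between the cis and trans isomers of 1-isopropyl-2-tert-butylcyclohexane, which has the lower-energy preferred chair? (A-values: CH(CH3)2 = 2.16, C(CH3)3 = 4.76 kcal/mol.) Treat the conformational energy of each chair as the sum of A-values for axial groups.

At 1,2 positions (parity opposite): cis → (a,e or e,a); trans → (e,e or a,a).
Best chair for cis: E = 2.16 kcal/mol; best chair for trans: E = 0.00 kcal/mol.
The trans isomer is lower by 2.16 kcal/mol.

trans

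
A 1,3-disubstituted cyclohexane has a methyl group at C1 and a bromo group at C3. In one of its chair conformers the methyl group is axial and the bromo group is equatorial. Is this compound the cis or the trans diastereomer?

C1 and C3 have the same parity, so their axial bonds point in the same direction.
With same-parity carbons, two substituents on the same face are both axial or both equatorial; opposite faces give one of each.
Here the groups are axial/equatorial → opposite face → trans.

trans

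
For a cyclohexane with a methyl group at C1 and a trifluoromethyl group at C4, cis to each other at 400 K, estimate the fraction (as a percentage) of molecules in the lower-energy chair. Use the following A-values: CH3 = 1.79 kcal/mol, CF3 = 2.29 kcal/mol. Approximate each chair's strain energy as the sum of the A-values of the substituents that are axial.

65.2%

C1 and C4 have opposite parity, so for the cis isomer the two substituents are one axial and one equatorial in each chair.
Chair I (methyl axial, trifluoromethyl equatorial): E = 1.79 kcal/mol; chair II (methyl equatorial, trifluoromethyl axial): E = 2.29 kcal/mol.
ΔG = 0.50 kcal/mol between the two chairs.
K = exp(ΔG/RT) with R = 1.987×10⁻³ kcal mol⁻¹ K⁻¹ and T = 400 K gives K ≈ 1.88.
Fraction in the lower-energy chair = K/(K+1) = 65.2%.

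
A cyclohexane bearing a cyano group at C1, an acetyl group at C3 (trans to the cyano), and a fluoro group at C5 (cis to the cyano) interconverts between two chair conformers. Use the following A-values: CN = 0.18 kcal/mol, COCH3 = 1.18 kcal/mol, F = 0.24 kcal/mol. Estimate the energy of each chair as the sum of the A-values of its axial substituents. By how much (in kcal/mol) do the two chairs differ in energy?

0.76 kcal/mol

Chair I (cyano axial, acetyl equatorial, fluoro axial): E = 0.42 kcal/mol.
Chair II (cyano equatorial, acetyl axial, fluoro equatorial): E = 1.18 kcal/mol.
ΔE = 1.18 − 0.42 = 0.76 kcal/mol; chair I is more stable.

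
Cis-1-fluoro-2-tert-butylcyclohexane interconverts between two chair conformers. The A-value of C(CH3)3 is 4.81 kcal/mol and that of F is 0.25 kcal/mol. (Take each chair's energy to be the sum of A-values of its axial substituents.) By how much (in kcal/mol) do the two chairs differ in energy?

4.56 kcal/mol

C1 and C2 have opposite parity, so for the cis isomer the two substituents are one axial and one equatorial in each chair.
Chair I (tert-butyl axial, fluoro equatorial): E = 4.81 kcal/mol.
Chair II (tert-butyl equatorial, fluoro axial): E = 0.25 kcal/mol.
ΔE = 4.81 − 0.25 = 4.56 kcal/mol; chair II is more stable.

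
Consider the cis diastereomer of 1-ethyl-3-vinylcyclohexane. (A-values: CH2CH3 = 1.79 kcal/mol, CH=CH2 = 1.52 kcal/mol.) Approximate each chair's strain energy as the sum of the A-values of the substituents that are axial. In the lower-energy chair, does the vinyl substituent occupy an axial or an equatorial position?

C1 and C3 have the same parity, so for the cis isomer the two substituents are e,e in one chair and a,a in the other.
Chair I (ethyl axial, vinyl axial): E = 3.31 kcal/mol.
Chair II (ethyl equatorial, vinyl equatorial): E = 0.00 kcal/mol.
Chair II is the more stable (lower-energy) conformer, and in that chair the vinyl group is equatorial.

equatorial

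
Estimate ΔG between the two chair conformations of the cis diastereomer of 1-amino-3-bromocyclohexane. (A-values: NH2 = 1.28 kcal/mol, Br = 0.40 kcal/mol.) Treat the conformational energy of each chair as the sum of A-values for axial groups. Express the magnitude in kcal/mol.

1.68 kcal/mol

C1 and C3 have the same parity, so for the cis isomer the two substituents are e,e in one chair and a,a in the other.
Chair I (amino axial, bromo axial): E = 1.68 kcal/mol.
Chair II (amino equatorial, bromo equatorial): E = 0.00 kcal/mol.
ΔE = 1.68 − 0.00 = 1.68 kcal/mol; chair II is more stable.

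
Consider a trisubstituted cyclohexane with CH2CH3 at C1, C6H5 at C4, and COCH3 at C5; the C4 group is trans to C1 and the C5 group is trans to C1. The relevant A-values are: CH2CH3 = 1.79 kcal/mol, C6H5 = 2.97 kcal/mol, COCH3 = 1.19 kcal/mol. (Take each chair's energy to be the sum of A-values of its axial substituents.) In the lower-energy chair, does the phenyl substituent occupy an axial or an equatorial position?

equatorial

Chair I (ethyl axial, phenyl axial, acetyl equatorial): E = 4.76 kcal/mol.
Chair II (ethyl equatorial, phenyl equatorial, acetyl axial): E = 1.19 kcal/mol.
Chair II is the more stable (lower-energy) conformer, and in that chair the phenyl group is equatorial.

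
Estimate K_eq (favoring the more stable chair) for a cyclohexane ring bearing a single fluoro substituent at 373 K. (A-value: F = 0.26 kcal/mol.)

One chair has the fluoro group axial (E = 0.26 kcal/mol) and the other has it equatorial (E = 0).
ΔG = 0.26 kcal/mol between the two chairs.
K = exp(ΔG/RT) with R = 1.987×10⁻³ kcal mol⁻¹ K⁻¹ and T = 373 K gives K ≈ 1.42.

K ≈ 1.42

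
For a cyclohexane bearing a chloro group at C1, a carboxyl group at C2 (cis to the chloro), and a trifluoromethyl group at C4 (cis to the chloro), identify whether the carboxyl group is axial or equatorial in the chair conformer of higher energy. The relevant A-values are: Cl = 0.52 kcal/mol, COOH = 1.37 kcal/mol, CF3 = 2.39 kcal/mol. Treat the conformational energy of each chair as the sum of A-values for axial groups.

Chair I (chloro axial, carboxyl equatorial, trifluoromethyl equatorial): E = 0.52 kcal/mol.
Chair II (chloro equatorial, carboxyl axial, trifluoromethyl axial): E = 3.76 kcal/mol.
Chair II is the less stable (higher-energy) conformer, and in that chair the carboxyl group is axial.

axial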